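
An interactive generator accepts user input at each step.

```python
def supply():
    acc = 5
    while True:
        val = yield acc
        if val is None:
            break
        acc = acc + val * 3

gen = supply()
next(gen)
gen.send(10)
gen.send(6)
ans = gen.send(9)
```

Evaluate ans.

Step 1: next() -> yield acc=5.
Step 2: send(10) -> val=10, acc = 5 + 10*3 = 35, yield 35.
Step 3: send(6) -> val=6, acc = 35 + 6*3 = 53, yield 53.
Step 4: send(9) -> val=9, acc = 53 + 9*3 = 80, yield 80.
Therefore ans = 80.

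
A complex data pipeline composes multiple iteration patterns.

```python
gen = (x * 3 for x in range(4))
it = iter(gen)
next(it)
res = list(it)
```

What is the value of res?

Step 1: Generator produces [0, 3, 6, 9].
Step 2: next(it) consumes first element (0).
Step 3: list(it) collects remaining: [3, 6, 9].
Therefore res = [3, 6, 9].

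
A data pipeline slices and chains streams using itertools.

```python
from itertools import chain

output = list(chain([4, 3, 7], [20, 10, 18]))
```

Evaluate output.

Step 1: chain() concatenates iterables: [4, 3, 7] + [20, 10, 18].
Therefore output = [4, 3, 7, 20, 10, 18].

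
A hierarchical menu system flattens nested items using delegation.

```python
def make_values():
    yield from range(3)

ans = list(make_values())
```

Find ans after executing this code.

Step 1: yield from delegates to the iterable, yielding each element.
Step 2: Collected values: [0, 1, 2].
Therefore ans = [0, 1, 2].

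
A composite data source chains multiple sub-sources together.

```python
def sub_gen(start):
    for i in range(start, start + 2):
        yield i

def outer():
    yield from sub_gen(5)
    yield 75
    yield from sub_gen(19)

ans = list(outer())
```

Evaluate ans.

Step 1: outer() delegates to sub_gen(5):
  yield 5
  yield 6
Step 2: yield 75
Step 3: Delegates to sub_gen(19):
  yield 19
  yield 20
Therefore ans = [5, 6, 75, 19, 20].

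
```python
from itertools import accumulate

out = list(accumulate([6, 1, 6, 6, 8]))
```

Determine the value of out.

Step 1: accumulate computes running sums:
  + 6 = 6
  + 1 = 7
  + 6 = 13
  + 6 = 19
  + 8 = 27
Therefore out = [6, 7, 13, 19, 27].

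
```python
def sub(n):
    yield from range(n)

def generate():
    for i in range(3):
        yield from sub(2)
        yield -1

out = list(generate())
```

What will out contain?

Step 1: For each i in range(3):
  i=0: yield from sub(2) -> [0, 1], then yield -1
  i=1: yield from sub(2) -> [0, 1], then yield -1
  i=2: yield from sub(2) -> [0, 1], then yield -1
Therefore out = [0, 1, -1, 0, 1, -1, 0, 1, -1].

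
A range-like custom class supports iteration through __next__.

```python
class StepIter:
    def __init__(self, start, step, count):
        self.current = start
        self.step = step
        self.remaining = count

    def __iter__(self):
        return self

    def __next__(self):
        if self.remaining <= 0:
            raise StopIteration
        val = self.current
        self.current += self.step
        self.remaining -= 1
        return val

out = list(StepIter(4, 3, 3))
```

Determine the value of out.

Step 1: StepIter starts at 4, increments by 3, for 3 steps:
  Yield 4, then current += 3
  Yield 7, then current += 3
  Yield 10, then current += 3
Therefore out = [4, 7, 10].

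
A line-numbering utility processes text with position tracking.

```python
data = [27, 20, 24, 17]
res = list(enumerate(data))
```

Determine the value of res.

Step 1: enumerate pairs each element with its index:
  (0, 27)
  (1, 20)
  (2, 24)
  (3, 17)
Therefore res = [(0, 27), (1, 20), (2, 24), (3, 17)].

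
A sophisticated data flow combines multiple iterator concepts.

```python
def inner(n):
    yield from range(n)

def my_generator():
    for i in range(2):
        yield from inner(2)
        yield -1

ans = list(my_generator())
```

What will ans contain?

Step 1: For each i in range(2):
  i=0: yield from inner(2) -> [0, 1], then yield -1
  i=1: yield from inner(2) -> [0, 1], then yield -1
Therefore ans = [0, 1, -1, 0, 1, -1].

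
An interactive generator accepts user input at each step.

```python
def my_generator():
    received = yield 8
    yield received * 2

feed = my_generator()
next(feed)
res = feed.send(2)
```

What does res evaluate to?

Step 1: next(feed) advances to first yield, producing 8.
Step 2: send(2) resumes, received = 2.
Step 3: yield received * 2 = 2 * 2 = 4.
Therefore res = 4.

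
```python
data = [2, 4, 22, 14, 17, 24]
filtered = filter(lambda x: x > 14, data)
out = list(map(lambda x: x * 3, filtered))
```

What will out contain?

Step 1: Filter data for elements > 14:
  2: removed
  4: removed
  22: kept
  14: removed
  17: kept
  24: kept
Step 2: Map x * 3 on filtered [22, 17, 24]:
  22 -> 66
  17 -> 51
  24 -> 72
Therefore out = [66, 51, 72].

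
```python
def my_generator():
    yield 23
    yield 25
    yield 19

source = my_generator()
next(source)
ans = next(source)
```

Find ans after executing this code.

Step 1: my_generator() creates a generator.
Step 2: next(source) yields 23 (consumed and discarded).
Step 3: next(source) yields 25, assigned to ans.
Therefore ans = 25.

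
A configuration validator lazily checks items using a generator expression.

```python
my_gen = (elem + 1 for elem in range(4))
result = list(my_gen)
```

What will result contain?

Step 1: For each elem in range(4), compute elem+1:
  elem=0: 0+1 = 1
  elem=1: 1+1 = 2
  elem=2: 2+1 = 3
  elem=3: 3+1 = 4
Therefore result = [1, 2, 3, 4].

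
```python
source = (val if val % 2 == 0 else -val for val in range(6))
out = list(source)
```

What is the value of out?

Step 1: For each val in range(6), yield val if even, else -val:
  val=0: even, yield 0
  val=1: odd, yield -1
  val=2: even, yield 2
  val=3: odd, yield -3
  val=4: even, yield 4
  val=5: odd, yield -5
Therefore out = [0, -1, 2, -3, 4, -5].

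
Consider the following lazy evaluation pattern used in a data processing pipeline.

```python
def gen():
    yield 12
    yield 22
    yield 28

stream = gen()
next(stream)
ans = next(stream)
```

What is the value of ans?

Step 1: gen() creates a generator.
Step 2: next(stream) yields 12 (consumed and discarded).
Step 3: next(stream) yields 22, assigned to ans.
Therefore ans = 22.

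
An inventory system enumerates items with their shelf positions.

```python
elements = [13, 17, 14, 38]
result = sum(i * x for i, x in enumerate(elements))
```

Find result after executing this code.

Step 1: Compute i * x for each (i, x) in enumerate([13, 17, 14, 38]):
  i=0, x=13: 0*13 = 0
  i=1, x=17: 1*17 = 17
  i=2, x=14: 2*14 = 28
  i=3, x=38: 3*38 = 114
Step 2: sum = 0 + 17 + 28 + 114 = 159.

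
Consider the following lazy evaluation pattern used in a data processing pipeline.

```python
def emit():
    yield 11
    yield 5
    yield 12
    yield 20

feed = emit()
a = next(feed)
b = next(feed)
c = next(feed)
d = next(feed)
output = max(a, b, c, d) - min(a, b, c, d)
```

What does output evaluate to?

Step 1: Create generator and consume all values:
  a = next(feed) = 11
  b = next(feed) = 5
  c = next(feed) = 12
  d = next(feed) = 20
Step 2: max = 20, min = 5, output = 20 - 5 = 15.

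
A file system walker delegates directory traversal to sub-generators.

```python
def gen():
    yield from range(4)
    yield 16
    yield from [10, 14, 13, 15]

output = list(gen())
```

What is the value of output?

Step 1: Trace yields in order:
  yield 0
  yield 1
  yield 2
  yield 3
  yield 16
  yield 10
  yield 14
  yield 13
  yield 15
Therefore output = [0, 1, 2, 3, 16, 10, 14, 13, 15].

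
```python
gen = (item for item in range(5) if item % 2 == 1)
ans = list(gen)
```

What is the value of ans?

Step 1: Filter range(5) keeping only odd values:
  item=0: even, excluded
  item=1: odd, included
  item=2: even, excluded
  item=3: odd, included
  item=4: even, excluded
Therefore ans = [1, 3].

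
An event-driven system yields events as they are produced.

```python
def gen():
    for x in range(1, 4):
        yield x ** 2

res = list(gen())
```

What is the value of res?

Step 1: For each x in range(1, 4), yield x**2:
  x=1: yield 1**2 = 1
  x=2: yield 2**2 = 4
  x=3: yield 3**2 = 9
Therefore res = [1, 4, 9].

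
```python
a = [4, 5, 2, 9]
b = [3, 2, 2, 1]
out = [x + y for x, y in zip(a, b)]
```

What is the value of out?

Step 1: Add corresponding elements:
  4 + 3 = 7
  5 + 2 = 7
  2 + 2 = 4
  9 + 1 = 10
Therefore out = [7, 7, 4, 10].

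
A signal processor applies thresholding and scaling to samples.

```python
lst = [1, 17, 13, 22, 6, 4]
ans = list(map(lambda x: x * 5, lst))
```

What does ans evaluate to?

Step 1: Apply lambda x: x * 5 to each element:
  1 -> 5
  17 -> 85
  13 -> 65
  22 -> 110
  6 -> 30
  4 -> 20
Therefore ans = [5, 85, 65, 110, 30, 20].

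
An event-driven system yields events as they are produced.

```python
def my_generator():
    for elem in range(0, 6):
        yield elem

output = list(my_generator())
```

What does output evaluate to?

Step 1: The generator yields each value from range(0, 6).
Step 2: list() consumes all yields: [0, 1, 2, 3, 4, 5].
Therefore output = [0, 1, 2, 3, 4, 5].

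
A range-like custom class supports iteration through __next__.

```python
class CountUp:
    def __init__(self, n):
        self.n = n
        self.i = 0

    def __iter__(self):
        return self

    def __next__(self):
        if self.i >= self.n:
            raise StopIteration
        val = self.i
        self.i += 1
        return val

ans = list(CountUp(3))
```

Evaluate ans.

Step 1: CountUp(3) creates an iterator counting 0 to 2.
Step 2: list() consumes all values: [0, 1, 2].
Therefore ans = [0, 1, 2].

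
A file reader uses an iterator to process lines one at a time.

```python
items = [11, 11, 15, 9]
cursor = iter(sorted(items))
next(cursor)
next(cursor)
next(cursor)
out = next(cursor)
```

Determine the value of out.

Step 1: sorted([11, 11, 15, 9]) = [9, 11, 11, 15].
Step 2: Create iterator and skip 3 elements.
Step 3: next() returns 15.
Therefore out = 15.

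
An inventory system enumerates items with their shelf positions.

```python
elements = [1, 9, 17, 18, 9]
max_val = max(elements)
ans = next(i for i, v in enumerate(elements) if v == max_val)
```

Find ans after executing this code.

Step 1: max([1, 9, 17, 18, 9]) = 18.
Step 2: Find first index where value == 18:
  Index 0: 1 != 18
  Index 1: 9 != 18
  Index 2: 17 != 18
  Index 3: 18 == 18, found!
Therefore ans = 3.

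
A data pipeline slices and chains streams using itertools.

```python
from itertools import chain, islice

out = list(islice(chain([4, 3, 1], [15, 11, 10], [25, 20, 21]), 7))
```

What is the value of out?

Step 1: chain([4, 3, 1], [15, 11, 10], [25, 20, 21]) = [4, 3, 1, 15, 11, 10, 25, 20, 21].
Step 2: islice takes first 7 elements: [4, 3, 1, 15, 11, 10, 25].
Therefore out = [4, 3, 1, 15, 11, 10, 25].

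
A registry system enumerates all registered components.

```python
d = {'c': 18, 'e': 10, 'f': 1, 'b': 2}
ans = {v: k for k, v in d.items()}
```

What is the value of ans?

Step 1: Invert dict (swap keys and values):
  'c': 18 -> 18: 'c'
  'e': 10 -> 10: 'e'
  'f': 1 -> 1: 'f'
  'b': 2 -> 2: 'b'
Therefore ans = {18: 'c', 10: 'e', 1: 'f', 2: 'b'}.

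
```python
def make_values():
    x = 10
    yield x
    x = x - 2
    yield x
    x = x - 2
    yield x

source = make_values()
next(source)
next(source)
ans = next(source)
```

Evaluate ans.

Step 1: Trace through generator execution:
  Yield 1: x starts at 10, yield 10
  Yield 2: x = 10 - 2 = 8, yield 8
  Yield 3: x = 8 - 2 = 6, yield 6
Step 2: First next() gets 10, second next() gets the second value, third next() yields 6.
Therefore ans = 6.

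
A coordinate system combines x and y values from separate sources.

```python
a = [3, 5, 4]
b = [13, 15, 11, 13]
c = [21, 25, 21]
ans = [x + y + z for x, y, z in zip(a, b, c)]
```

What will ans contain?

Step 1: zip three lists (truncates to shortest, len=3):
  3 + 13 + 21 = 37
  5 + 15 + 25 = 45
  4 + 11 + 21 = 36
Therefore ans = [37, 45, 36].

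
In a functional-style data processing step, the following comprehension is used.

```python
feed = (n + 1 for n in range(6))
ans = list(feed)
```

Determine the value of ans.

Step 1: For each n in range(6), compute n+1:
  n=0: 0+1 = 1
  n=1: 1+1 = 2
  n=2: 2+1 = 3
  n=3: 3+1 = 4
  n=4: 4+1 = 5
  n=5: 5+1 = 6
Therefore ans = [1, 2, 3, 4, 5, 6].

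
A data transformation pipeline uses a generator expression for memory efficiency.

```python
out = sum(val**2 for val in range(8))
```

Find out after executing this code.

Step 1: Compute val**2 for each val in range(8):
  val=0: 0**2 = 0
  val=1: 1**2 = 1
  val=2: 2**2 = 4
  val=3: 3**2 = 9
  val=4: 4**2 = 16
  val=5: 5**2 = 25
  val=6: 6**2 = 36
  val=7: 7**2 = 49
Step 2: sum = 0 + 1 + 4 + 9 + 16 + 25 + 36 + 49 = 140.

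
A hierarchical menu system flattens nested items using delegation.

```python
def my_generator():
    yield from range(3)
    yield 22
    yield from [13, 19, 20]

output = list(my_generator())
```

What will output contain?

Step 1: Trace yields in order:
  yield 0
  yield 1
  yield 2
  yield 22
  yield 13
  yield 19
  yield 20
Therefore output = [0, 1, 2, 22, 13, 19, 20].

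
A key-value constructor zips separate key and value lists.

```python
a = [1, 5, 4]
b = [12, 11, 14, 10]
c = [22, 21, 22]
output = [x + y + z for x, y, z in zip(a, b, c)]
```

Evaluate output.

Step 1: zip three lists (truncates to shortest, len=3):
  1 + 12 + 22 = 35
  5 + 11 + 21 = 37
  4 + 14 + 22 = 40
Therefore output = [35, 37, 40].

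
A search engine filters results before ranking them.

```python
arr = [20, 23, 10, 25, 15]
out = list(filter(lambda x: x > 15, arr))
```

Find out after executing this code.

Step 1: Filter elements > 15:
  20: kept
  23: kept
  10: removed
  25: kept
  15: removed
Therefore out = [20, 23, 25].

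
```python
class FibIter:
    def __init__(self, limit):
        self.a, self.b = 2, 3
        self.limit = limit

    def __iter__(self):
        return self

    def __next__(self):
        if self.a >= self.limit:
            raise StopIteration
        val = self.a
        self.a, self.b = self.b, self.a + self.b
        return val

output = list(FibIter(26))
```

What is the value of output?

Step 1: Fibonacci-like sequence (a=2, b=3) until >= 26:
  Yield 2, then a,b = 3,5
  Yield 3, then a,b = 5,8
  Yield 5, then a,b = 8,13
  Yield 8, then a,b = 13,21
  Yield 13, then a,b = 21,34
  Yield 21, then a,b = 34,55
Step 2: 34 >= 26, stop.
Therefore output = [2, 3, 5, 8, 13, 21].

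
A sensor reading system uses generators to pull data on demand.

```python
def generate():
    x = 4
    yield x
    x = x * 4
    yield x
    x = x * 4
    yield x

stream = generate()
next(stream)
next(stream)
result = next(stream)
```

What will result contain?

Step 1: Trace through generator execution:
  Yield 1: x starts at 4, yield 4
  Yield 2: x = 4 * 4 = 16, yield 16
  Yield 3: x = 16 * 4 = 64, yield 64
Step 2: First next() gets 4, second next() gets the second value, third next() yields 64.
Therefore result = 64.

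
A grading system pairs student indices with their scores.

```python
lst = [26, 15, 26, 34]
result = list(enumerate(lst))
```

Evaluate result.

Step 1: enumerate pairs each element with its index:
  (0, 26)
  (1, 15)
  (2, 26)
  (3, 34)
Therefore result = [(0, 26), (1, 15), (2, 26), (3, 34)].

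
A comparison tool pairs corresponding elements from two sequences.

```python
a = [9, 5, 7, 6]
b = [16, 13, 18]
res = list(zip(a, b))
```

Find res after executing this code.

Step 1: zip stops at shortest (len(a)=4, len(b)=3):
  Index 0: (9, 16)
  Index 1: (5, 13)
  Index 2: (7, 18)
Step 2: Last element of a (6) has no pair, dropped.
Therefore res = [(9, 16), (5, 13), (7, 18)].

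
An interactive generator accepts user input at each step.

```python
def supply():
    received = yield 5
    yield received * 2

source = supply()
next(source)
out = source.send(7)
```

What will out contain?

Step 1: next(source) advances to first yield, producing 5.
Step 2: send(7) resumes, received = 7.
Step 3: yield received * 2 = 7 * 2 = 14.
Therefore out = 14.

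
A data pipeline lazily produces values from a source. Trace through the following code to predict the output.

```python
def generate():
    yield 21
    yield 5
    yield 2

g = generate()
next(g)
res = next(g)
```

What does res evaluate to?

Step 1: generate() creates a generator.
Step 2: next(g) yields 21 (consumed and discarded).
Step 3: next(g) yields 5, assigned to res.
Therefore res = 5.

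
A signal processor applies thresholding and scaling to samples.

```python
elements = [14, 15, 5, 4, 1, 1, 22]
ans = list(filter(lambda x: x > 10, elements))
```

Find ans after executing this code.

Step 1: Filter elements > 10:
  14: kept
  15: kept
  5: removed
  4: removed
  1: removed
  1: removed
  22: kept
Therefore ans = [14, 15, 22].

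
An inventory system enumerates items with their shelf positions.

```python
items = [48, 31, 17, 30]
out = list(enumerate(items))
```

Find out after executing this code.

Step 1: enumerate pairs each element with its index:
  (0, 48)
  (1, 31)
  (2, 17)
  (3, 30)
Therefore out = [(0, 48), (1, 31), (2, 17), (3, 30)].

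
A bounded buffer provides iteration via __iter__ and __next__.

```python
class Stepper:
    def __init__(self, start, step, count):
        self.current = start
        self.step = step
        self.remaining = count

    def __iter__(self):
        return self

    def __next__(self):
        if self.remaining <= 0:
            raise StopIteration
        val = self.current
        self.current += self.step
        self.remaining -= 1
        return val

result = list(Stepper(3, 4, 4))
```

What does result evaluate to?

Step 1: Stepper starts at 3, increments by 4, for 4 steps:
  Yield 3, then current += 4
  Yield 7, then current += 4
  Yield 11, then current += 4
  Yield 15, then current += 4
Therefore result = [3, 7, 11, 15].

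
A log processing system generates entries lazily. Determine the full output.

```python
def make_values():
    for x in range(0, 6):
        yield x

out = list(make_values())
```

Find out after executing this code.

Step 1: The generator yields each value from range(0, 6).
Step 2: list() consumes all yields: [0, 1, 2, 3, 4, 5].
Therefore out = [0, 1, 2, 3, 4, 5].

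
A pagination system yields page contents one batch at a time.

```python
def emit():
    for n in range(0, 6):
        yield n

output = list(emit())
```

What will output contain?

Step 1: The generator yields each value from range(0, 6).
Step 2: list() consumes all yields: [0, 1, 2, 3, 4, 5].
Therefore output = [0, 1, 2, 3, 4, 5].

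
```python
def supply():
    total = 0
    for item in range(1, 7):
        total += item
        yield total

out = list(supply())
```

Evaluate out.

Step 1: Generator accumulates running sum:
  item=1: total = 1, yield 1
  item=2: total = 3, yield 3
  item=3: total = 6, yield 6
  item=4: total = 10, yield 10
  item=5: total = 15, yield 15
  item=6: total = 21, yield 21
Therefore out = [1, 3, 6, 10, 15, 21].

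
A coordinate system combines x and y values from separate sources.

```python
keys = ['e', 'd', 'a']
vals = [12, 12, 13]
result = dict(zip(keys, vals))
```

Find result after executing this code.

Step 1: zip pairs keys with values:
  'e' -> 12
  'd' -> 12
  'a' -> 13
Therefore result = {'e': 12, 'd': 12, 'a': 13}.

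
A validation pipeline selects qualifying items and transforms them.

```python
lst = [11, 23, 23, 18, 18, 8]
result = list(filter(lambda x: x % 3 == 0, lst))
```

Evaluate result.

Step 1: Filter elements divisible by 3:
  11 % 3 = 2: removed
  23 % 3 = 2: removed
  23 % 3 = 2: removed
  18 % 3 = 0: kept
  18 % 3 = 0: kept
  8 % 3 = 2: removed
Therefore result = [18, 18].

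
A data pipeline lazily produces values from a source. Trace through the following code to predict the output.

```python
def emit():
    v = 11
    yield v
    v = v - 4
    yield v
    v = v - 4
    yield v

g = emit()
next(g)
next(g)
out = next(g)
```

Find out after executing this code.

Step 1: Trace through generator execution:
  Yield 1: v starts at 11, yield 11
  Yield 2: v = 11 - 4 = 7, yield 7
  Yield 3: v = 7 - 4 = 3, yield 3
Step 2: First next() gets 11, second next() gets the second value, third next() yields 3.
Therefore out = 3.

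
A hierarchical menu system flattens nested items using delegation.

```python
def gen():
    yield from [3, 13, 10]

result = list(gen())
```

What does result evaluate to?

Step 1: yield from delegates to the iterable, yielding each element.
Step 2: Collected values: [3, 13, 10].
Therefore result = [3, 13, 10].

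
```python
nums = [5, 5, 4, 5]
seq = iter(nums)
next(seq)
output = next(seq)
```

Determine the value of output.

Step 1: Create iterator over [5, 5, 4, 5].
Step 2: next() consumes 5.
Step 3: next() returns 5.
Therefore output = 5.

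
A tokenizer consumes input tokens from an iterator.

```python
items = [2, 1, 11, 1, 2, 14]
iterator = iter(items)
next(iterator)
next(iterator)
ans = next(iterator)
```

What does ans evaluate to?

Step 1: Create iterator over [2, 1, 11, 1, 2, 14].
Step 2: next() consumes 2.
Step 3: next() consumes 1.
Step 4: next() returns 11.
Therefore ans = 11.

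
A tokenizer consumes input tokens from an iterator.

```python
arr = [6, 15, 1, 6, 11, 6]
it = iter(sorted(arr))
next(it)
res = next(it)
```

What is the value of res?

Step 1: sorted([6, 15, 1, 6, 11, 6]) = [1, 6, 6, 6, 11, 15].
Step 2: Create iterator and skip 1 elements.
Step 3: next() returns 6.
Therefore res = 6.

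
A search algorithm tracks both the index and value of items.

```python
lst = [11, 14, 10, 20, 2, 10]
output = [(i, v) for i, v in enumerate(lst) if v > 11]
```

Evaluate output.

Step 1: Filter enumerate([11, 14, 10, 20, 2, 10]) keeping v > 11:
  (0, 11): 11 <= 11, excluded
  (1, 14): 14 > 11, included
  (2, 10): 10 <= 11, excluded
  (3, 20): 20 > 11, included
  (4, 2): 2 <= 11, excluded
  (5, 10): 10 <= 11, excluded
Therefore output = [(1, 14), (3, 20)].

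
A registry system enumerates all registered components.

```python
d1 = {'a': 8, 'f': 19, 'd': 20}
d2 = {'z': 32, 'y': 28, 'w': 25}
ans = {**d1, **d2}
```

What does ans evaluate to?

Step 1: Merge d1 and d2 (d2 values override on key conflicts).
Step 2: d1 has keys ['a', 'f', 'd'], d2 has keys ['z', 'y', 'w'].
Therefore ans = {'a': 8, 'f': 19, 'd': 20, 'z': 32, 'y': 28, 'w': 25}.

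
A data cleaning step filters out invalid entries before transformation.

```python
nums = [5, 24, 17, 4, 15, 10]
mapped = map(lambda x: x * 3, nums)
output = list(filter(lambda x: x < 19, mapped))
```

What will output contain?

Step 1: Map x * 3:
  5 -> 15
  24 -> 72
  17 -> 51
  4 -> 12
  15 -> 45
  10 -> 30
Step 2: Filter for < 19:
  15: kept
  72: removed
  51: removed
  12: kept
  45: removed
  30: removed
Therefore output = [15, 12].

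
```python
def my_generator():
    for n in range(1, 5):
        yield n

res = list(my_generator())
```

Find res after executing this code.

Step 1: The generator yields each value from range(1, 5).
Step 2: list() consumes all yields: [1, 2, 3, 4].
Therefore res = [1, 2, 3, 4].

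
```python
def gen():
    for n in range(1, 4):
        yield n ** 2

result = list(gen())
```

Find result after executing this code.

Step 1: For each n in range(1, 4), yield n**2:
  n=1: yield 1**2 = 1
  n=2: yield 2**2 = 4
  n=3: yield 3**2 = 9
Therefore result = [1, 4, 9].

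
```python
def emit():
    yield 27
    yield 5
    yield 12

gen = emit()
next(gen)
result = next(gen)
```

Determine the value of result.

Step 1: emit() creates a generator.
Step 2: next(gen) yields 27 (consumed and discarded).
Step 3: next(gen) yields 5, assigned to result.
Therefore result = 5.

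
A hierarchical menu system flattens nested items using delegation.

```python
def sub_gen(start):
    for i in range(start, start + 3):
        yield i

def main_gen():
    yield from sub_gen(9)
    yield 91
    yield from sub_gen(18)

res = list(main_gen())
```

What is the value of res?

Step 1: main_gen() delegates to sub_gen(9):
  yield 9
  yield 10
  yield 11
Step 2: yield 91
Step 3: Delegates to sub_gen(18):
  yield 18
  yield 19
  yield 20
Therefore res = [9, 10, 11, 91, 18, 19, 20].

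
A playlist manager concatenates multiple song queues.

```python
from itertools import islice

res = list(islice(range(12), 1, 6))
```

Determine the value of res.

Step 1: islice(range(12), 1, 6) takes elements at indices [1, 6).
Step 2: Elements: [1, 2, 3, 4, 5].
Therefore res = [1, 2, 3, 4, 5].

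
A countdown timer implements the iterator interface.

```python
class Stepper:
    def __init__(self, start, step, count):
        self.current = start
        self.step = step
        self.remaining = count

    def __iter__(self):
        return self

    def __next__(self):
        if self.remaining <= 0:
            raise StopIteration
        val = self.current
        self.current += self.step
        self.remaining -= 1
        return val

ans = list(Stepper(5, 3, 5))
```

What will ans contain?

Step 1: Stepper starts at 5, increments by 3, for 5 steps:
  Yield 5, then current += 3
  Yield 8, then current += 3
  Yield 11, then current += 3
  Yield 14, then current += 3
  Yield 17, then current += 3
Therefore ans = [5, 8, 11, 14, 17].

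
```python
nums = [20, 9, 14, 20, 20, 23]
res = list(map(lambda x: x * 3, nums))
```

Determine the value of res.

Step 1: Apply lambda x: x * 3 to each element:
  20 -> 60
  9 -> 27
  14 -> 42
  20 -> 60
  20 -> 60
  23 -> 69
Therefore res = [60, 27, 42, 60, 60, 69].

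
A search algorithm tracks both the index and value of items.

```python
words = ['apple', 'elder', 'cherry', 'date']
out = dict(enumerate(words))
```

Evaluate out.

Step 1: enumerate pairs indices with words:
  0 -> 'apple'
  1 -> 'elder'
  2 -> 'cherry'
  3 -> 'date'
Therefore out = {0: 'apple', 1: 'elder', 2: 'cherry', 3: 'date'}.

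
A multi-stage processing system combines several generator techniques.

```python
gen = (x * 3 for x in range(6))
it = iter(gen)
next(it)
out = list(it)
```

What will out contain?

Step 1: Generator produces [0, 3, 6, 9, 12, 15].
Step 2: next(it) consumes first element (0).
Step 3: list(it) collects remaining: [3, 6, 9, 12, 15].
Therefore out = [3, 6, 9, 12, 15].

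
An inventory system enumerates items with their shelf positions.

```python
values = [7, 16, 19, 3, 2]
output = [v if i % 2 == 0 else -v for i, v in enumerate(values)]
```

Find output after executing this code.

Step 1: For each (i, v), keep v if i is even, negate if odd:
  i=0 (even): keep 7
  i=1 (odd): negate to -16
  i=2 (even): keep 19
  i=3 (odd): negate to -3
  i=4 (even): keep 2
Therefore output = [7, -16, 19, -3, 2].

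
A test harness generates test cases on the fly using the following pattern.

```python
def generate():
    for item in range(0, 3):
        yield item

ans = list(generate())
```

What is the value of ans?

Step 1: The generator yields each value from range(0, 3).
Step 2: list() consumes all yields: [0, 1, 2].
Therefore ans = [0, 1, 2].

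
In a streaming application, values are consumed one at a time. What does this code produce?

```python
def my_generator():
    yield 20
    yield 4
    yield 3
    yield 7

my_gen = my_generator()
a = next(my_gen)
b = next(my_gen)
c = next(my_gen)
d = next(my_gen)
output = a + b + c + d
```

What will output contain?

Step 1: Create generator and consume all values:
  a = next(my_gen) = 20
  b = next(my_gen) = 4
  c = next(my_gen) = 3
  d = next(my_gen) = 7
Step 2: output = 20 + 4 + 3 + 7 = 34.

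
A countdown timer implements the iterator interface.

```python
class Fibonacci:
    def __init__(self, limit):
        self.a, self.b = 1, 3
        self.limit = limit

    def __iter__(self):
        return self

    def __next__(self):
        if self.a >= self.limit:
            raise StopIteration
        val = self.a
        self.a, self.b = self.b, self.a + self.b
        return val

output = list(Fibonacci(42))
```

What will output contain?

Step 1: Fibonacci-like sequence (a=1, b=3) until >= 42:
  Yield 1, then a,b = 3,4
  Yield 3, then a,b = 4,7
  Yield 4, then a,b = 7,11
  Yield 7, then a,b = 11,18
  Yield 11, then a,b = 18,29
  Yield 18, then a,b = 29,47
  Yield 29, then a,b = 47,76
Step 2: 47 >= 42, stop.
Therefore output = [1, 3, 4, 7, 11, 18, 29].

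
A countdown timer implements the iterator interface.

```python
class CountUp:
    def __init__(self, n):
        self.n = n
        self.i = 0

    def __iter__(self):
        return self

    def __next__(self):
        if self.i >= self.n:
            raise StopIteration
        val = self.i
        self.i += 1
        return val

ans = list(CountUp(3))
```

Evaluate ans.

Step 1: CountUp(3) creates an iterator counting 0 to 2.
Step 2: list() consumes all values: [0, 1, 2].
Therefore ans = [0, 1, 2].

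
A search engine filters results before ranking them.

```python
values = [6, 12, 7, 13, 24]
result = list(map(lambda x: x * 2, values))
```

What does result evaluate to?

Step 1: Apply lambda x: x * 2 to each element:
  6 -> 12
  12 -> 24
  7 -> 14
  13 -> 26
  24 -> 48
Therefore result = [12, 24, 14, 26, 48].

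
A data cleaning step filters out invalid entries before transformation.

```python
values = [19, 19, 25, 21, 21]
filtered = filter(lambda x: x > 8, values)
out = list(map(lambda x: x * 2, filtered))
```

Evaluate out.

Step 1: Filter values for elements > 8:
  19: kept
  19: kept
  25: kept
  21: kept
  21: kept
Step 2: Map x * 2 on filtered [19, 19, 25, 21, 21]:
  19 -> 38
  19 -> 38
  25 -> 50
  21 -> 42
  21 -> 42
Therefore out = [38, 38, 50, 42, 42].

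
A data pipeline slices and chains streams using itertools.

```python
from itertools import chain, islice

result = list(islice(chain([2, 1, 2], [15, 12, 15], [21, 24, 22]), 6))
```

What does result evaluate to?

Step 1: chain([2, 1, 2], [15, 12, 15], [21, 24, 22]) = [2, 1, 2, 15, 12, 15, 21, 24, 22].
Step 2: islice takes first 6 elements: [2, 1, 2, 15, 12, 15].
Therefore result = [2, 1, 2, 15, 12, 15].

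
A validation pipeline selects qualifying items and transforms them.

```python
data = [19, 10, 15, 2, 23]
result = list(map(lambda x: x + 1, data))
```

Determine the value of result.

Step 1: Apply lambda x: x + 1 to each element:
  19 -> 20
  10 -> 11
  15 -> 16
  2 -> 3
  23 -> 24
Therefore result = [20, 11, 16, 3, 24].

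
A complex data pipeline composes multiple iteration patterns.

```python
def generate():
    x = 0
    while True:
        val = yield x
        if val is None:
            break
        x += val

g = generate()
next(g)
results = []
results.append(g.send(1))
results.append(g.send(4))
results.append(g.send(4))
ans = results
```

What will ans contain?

Step 1: next(g) -> yield 0.
Step 2: send(1) -> x = 1, yield 1.
Step 3: send(4) -> x = 5, yield 5.
Step 4: send(4) -> x = 9, yield 9.
Therefore ans = [1, 5, 9].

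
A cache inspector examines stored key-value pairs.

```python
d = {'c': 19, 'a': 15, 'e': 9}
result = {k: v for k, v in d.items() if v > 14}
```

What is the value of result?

Step 1: Filter items where value > 14:
  'c': 19 > 14: kept
  'a': 15 > 14: kept
  'e': 9 <= 14: removed
Therefore result = {'c': 19, 'a': 15}.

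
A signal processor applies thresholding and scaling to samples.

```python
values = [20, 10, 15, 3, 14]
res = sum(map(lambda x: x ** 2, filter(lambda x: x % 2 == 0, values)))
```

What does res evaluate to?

Step 1: Filter even numbers from [20, 10, 15, 3, 14]: [20, 10, 14]
Step 2: Square each: [400, 100, 196]
Step 3: Sum = 696.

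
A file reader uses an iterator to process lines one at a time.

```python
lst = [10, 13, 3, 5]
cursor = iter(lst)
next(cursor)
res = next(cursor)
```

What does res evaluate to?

Step 1: Create iterator over [10, 13, 3, 5].
Step 2: next() consumes 10.
Step 3: next() returns 13.
Therefore res = 13.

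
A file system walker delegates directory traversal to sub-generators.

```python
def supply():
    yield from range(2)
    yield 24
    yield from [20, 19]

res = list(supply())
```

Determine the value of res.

Step 1: Trace yields in order:
  yield 0
  yield 1
  yield 24
  yield 20
  yield 19
Therefore res = [0, 1, 24, 20, 19].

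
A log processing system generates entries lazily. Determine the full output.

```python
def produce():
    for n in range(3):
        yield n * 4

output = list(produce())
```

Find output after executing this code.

Step 1: For each n in range(3), yield n * 4:
  n=0: yield 0 * 4 = 0
  n=1: yield 1 * 4 = 4
  n=2: yield 2 * 4 = 8
Therefore output = [0, 4, 8].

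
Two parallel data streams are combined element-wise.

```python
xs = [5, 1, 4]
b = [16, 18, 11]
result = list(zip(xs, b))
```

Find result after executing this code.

Step 1: zip pairs elements at same index:
  Index 0: (5, 16)
  Index 1: (1, 18)
  Index 2: (4, 11)
Therefore result = [(5, 16), (1, 18), (4, 11)].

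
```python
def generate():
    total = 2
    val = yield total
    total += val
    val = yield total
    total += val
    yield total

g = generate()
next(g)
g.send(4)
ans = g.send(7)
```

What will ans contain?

Step 1: next() -> yield total=2.
Step 2: send(4) -> val=4, total = 2+4 = 6, yield 6.
Step 3: send(7) -> val=7, total = 6+7 = 13, yield 13.
Therefore ans = 13.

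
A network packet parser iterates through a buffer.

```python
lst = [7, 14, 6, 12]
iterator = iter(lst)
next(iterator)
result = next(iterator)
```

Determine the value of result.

Step 1: Create iterator over [7, 14, 6, 12].
Step 2: next() consumes 7.
Step 3: next() returns 14.
Therefore result = 14.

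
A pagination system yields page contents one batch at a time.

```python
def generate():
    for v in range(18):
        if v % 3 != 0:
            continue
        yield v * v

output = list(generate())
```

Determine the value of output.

Step 1: Only yield v**2 when v is divisible by 3:
  v=0: 0 % 3 == 0, yield 0**2 = 0
  v=3: 3 % 3 == 0, yield 3**2 = 9
  v=6: 6 % 3 == 0, yield 6**2 = 36
  v=9: 9 % 3 == 0, yield 9**2 = 81
  v=12: 12 % 3 == 0, yield 12**2 = 144
  v=15: 15 % 3 == 0, yield 15**2 = 225
Therefore output = [0, 9, 36, 81, 144, 225].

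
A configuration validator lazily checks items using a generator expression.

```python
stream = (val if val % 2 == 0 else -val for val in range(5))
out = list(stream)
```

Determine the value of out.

Step 1: For each val in range(5), yield val if even, else -val:
  val=0: even, yield 0
  val=1: odd, yield -1
  val=2: even, yield 2
  val=3: odd, yield -3
  val=4: even, yield 4
Therefore out = [0, -1, 2, -3, 4].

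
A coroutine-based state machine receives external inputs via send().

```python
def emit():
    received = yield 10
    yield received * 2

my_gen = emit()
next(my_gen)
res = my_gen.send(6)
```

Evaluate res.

Step 1: next(my_gen) advances to first yield, producing 10.
Step 2: send(6) resumes, received = 6.
Step 3: yield received * 2 = 6 * 2 = 12.
Therefore res = 12.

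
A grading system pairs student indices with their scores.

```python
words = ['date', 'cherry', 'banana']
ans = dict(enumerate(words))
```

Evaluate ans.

Step 1: enumerate pairs indices with words:
  0 -> 'date'
  1 -> 'cherry'
  2 -> 'banana'
Therefore ans = {0: 'date', 1: 'cherry', 2: 'banana'}.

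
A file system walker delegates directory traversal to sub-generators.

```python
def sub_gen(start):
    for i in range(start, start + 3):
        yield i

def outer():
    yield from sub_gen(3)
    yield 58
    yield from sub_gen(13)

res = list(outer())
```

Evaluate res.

Step 1: outer() delegates to sub_gen(3):
  yield 3
  yield 4
  yield 5
Step 2: yield 58
Step 3: Delegates to sub_gen(13):
  yield 13
  yield 14
  yield 15
Therefore res = [3, 4, 5, 58, 13, 14, 15].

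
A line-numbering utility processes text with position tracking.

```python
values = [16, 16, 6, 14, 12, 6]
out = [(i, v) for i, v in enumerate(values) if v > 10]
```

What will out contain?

Step 1: Filter enumerate([16, 16, 6, 14, 12, 6]) keeping v > 10:
  (0, 16): 16 > 10, included
  (1, 16): 16 > 10, included
  (2, 6): 6 <= 10, excluded
  (3, 14): 14 > 10, included
  (4, 12): 12 > 10, included
  (5, 6): 6 <= 10, excluded
Therefore out = [(0, 16), (1, 16), (3, 14), (4, 12)].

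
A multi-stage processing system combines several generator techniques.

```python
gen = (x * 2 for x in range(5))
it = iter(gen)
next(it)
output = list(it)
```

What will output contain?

Step 1: Generator produces [0, 2, 4, 6, 8].
Step 2: next(it) consumes first element (0).
Step 3: list(it) collects remaining: [2, 4, 6, 8].
Therefore output = [2, 4, 6, 8].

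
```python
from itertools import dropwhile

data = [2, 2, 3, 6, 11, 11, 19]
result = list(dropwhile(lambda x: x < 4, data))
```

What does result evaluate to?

Step 1: dropwhile drops elements while < 4:
  2 < 4: dropped
  2 < 4: dropped
  3 < 4: dropped
  6: kept (dropping stopped)
Step 2: Remaining elements kept regardless of condition.
Therefore result = [6, 11, 11, 19].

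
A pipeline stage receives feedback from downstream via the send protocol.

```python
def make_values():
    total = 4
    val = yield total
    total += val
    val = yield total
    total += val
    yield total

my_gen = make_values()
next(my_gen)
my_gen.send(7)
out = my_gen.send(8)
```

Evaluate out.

Step 1: next() -> yield total=4.
Step 2: send(7) -> val=7, total = 4+7 = 11, yield 11.
Step 3: send(8) -> val=8, total = 11+8 = 19, yield 19.
Therefore out = 19.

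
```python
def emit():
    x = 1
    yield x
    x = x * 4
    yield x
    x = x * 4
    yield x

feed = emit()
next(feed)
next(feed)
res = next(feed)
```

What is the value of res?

Step 1: Trace through generator execution:
  Yield 1: x starts at 1, yield 1
  Yield 2: x = 1 * 4 = 4, yield 4
  Yield 3: x = 4 * 4 = 16, yield 16
Step 2: First next() gets 1, second next() gets the second value, third next() yields 16.
Therefore res = 16.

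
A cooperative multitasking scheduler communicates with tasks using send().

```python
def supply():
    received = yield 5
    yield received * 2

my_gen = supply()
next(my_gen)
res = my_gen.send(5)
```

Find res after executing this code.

Step 1: next(my_gen) advances to first yield, producing 5.
Step 2: send(5) resumes, received = 5.
Step 3: yield received * 2 = 5 * 2 = 10.
Therefore res = 10.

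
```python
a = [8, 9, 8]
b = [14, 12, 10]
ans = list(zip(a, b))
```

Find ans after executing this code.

Step 1: zip pairs elements at same index:
  Index 0: (8, 14)
  Index 1: (9, 12)
  Index 2: (8, 10)
Therefore ans = [(8, 14), (9, 12), (8, 10)].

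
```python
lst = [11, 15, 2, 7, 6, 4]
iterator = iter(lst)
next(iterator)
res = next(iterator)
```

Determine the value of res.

Step 1: Create iterator over [11, 15, 2, 7, 6, 4].
Step 2: next() consumes 11.
Step 3: next() returns 15.
Therefore res = 15.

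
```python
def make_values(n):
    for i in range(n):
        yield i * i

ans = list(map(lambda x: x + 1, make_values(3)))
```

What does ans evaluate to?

Step 1: make_values(3) yields squares: [0, 1, 4].
Step 2: map adds 1 to each: [1, 2, 5].
Therefore ans = [1, 2, 5].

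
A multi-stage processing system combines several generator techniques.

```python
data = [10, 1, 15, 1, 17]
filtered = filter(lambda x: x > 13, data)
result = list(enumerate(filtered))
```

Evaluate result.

Step 1: Filter [10, 1, 15, 1, 17] for > 13: [15, 17].
Step 2: enumerate re-indexes from 0: [(0, 15), (1, 17)].
Therefore result = [(0, 15), (1, 17)].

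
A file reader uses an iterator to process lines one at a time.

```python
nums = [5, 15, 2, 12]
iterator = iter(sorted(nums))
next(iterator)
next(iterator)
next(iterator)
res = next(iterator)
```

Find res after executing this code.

Step 1: sorted([5, 15, 2, 12]) = [2, 5, 12, 15].
Step 2: Create iterator and skip 3 elements.
Step 3: next() returns 15.
Therefore res = 15.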